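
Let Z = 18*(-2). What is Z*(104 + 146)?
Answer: -9000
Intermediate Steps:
Z = -36
Z*(104 + 146) = -36*(104 + 146) = -36*250 = -9000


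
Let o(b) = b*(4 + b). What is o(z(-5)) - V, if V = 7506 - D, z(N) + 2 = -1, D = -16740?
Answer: -24249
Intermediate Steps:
z(N) = -3 (z(N) = -2 - 1 = -3)
V = 24246 (V = 7506 - 1*(-16740) = 7506 + 16740 = 24246)
o(z(-5)) - V = -3*(4 - 3) - 1*24246 = -3*1 - 24246 = -3 - 24246 = -24249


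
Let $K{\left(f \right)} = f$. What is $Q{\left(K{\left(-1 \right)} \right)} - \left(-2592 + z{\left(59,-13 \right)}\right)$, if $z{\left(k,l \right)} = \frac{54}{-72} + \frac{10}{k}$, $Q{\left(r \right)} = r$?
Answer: $\frac{611613}{236} \approx 2591.6$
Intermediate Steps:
$z{\left(k,l \right)} = - \frac{3}{4} + \frac{10}{k}$ ($z{\left(k,l \right)} = 54 \left(- \frac{1}{72}\right) + \frac{10}{k} = - \frac{3}{4} + \frac{10}{k}$)
$Q{\left(K{\left(-1 \right)} \right)} - \left(-2592 + z{\left(59,-13 \right)}\right) = -1 - \left(-2592 - \left(\frac{3}{4} - \frac{10}{59}\right)\right) = -1 - \left(-2592 + \left(- \frac{3}{4} + 10 \cdot \frac{1}{59}\right)\right) = -1 - \left(-2592 + \left(- \frac{3}{4} + \frac{10}{59}\right)\right) = -1 - \left(-2592 - \frac{137}{236}\right) = -1 - - \frac{611849}{236} = -1 + \frac{611849}{236} = \frac{611613}{236}$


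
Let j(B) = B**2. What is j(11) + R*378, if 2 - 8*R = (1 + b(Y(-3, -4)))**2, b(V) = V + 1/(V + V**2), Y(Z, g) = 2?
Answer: -4133/16 ≈ -258.31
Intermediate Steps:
R = -289/288 (R = 1/4 - (1 + (1 + 2**2 + 2**3)/(2*(1 + 2)))**2/8 = 1/4 - (1 + (1/2)*(1 + 4 + 8)/3)**2/8 = 1/4 - (1 + (1/2)*(1/3)*13)**2/8 = 1/4 - (1 + 13/6)**2/8 = 1/4 - (19/6)**2/8 = 1/4 - 1/8*361/36 = 1/4 - 361/288 = -289/288 ≈ -1.0035)
j(11) + R*378 = 11**2 - 289/288*378 = 121 - 6069/16 = -4133/16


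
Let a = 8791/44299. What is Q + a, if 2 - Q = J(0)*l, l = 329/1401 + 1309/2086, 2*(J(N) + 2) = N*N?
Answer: 36278781032/9247371951 ≈ 3.9231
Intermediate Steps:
J(N) = -2 + N²/2 (J(N) = -2 + (N*N)/2 = -2 + N²/2)
l = 360029/417498 (l = 329*(1/1401) + 1309*(1/2086) = 329/1401 + 187/298 = 360029/417498 ≈ 0.86235)
a = 8791/44299 (a = 8791*(1/44299) = 8791/44299 ≈ 0.19845)
Q = 777527/208749 (Q = 2 - (-2 + (½)*0²)*360029/417498 = 2 - (-2 + (½)*0)*360029/417498 = 2 - (-2 + 0)*360029/417498 = 2 - (-2)*360029/417498 = 2 - 1*(-360029/208749) = 2 + 360029/208749 = 777527/208749 ≈ 3.7247)
Q + a = 777527/208749 + 8791/44299 = 36278781032/9247371951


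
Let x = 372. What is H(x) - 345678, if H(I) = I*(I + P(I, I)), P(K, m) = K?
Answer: -68910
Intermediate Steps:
H(I) = 2*I**2 (H(I) = I*(I + I) = I*(2*I) = 2*I**2)
H(x) - 345678 = 2*372**2 - 345678 = 2*138384 - 345678 = 276768 - 345678 = -68910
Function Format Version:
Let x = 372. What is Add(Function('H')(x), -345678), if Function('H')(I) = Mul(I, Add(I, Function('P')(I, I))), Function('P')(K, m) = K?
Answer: -68910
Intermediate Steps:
Function('H')(I) = Mul(2, Pow(I, 2)) (Function('H')(I) = Mul(I, Add(I, I)) = Mul(I, Mul(2, I)) = Mul(2, Pow(I, 2)))
Add(Function('H')(x), -345678) = Add(Mul(2, Pow(372, 2)), -345678) = Add(Mul(2, 138384), -345678) = Add(276768, -345678) = -68910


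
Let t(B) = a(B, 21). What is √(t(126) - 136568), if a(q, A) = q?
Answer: I*√136442 ≈ 369.38*I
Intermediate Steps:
t(B) = B
√(t(126) - 136568) = √(126 - 136568) = √(-136442) = I*√136442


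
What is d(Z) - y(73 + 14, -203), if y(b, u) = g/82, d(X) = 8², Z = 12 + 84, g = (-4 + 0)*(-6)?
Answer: 2612/41 ≈ 63.707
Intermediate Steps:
g = 24 (g = -4*(-6) = 24)
Z = 96
d(X) = 64
y(b, u) = 12/41 (y(b, u) = 24/82 = 24*(1/82) = 12/41)
d(Z) - y(73 + 14, -203) = 64 - 1*12/41 = 64 - 12/41 = 2612/41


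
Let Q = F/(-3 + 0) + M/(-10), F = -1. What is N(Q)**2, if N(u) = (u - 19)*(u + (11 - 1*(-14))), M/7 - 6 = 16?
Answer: 5797147321/50625 ≈ 1.1451e+5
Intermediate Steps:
M = 154 (M = 42 + 7*16 = 42 + 112 = 154)
Q = -226/15 (Q = -1/(-3 + 0) + 154/(-10) = -1/(-3) + 154*(-1/10) = -1*(-1/3) - 77/5 = 1/3 - 77/5 = -226/15 ≈ -15.067)
N(u) = (-19 + u)*(25 + u) (N(u) = (-19 + u)*(u + (11 + 14)) = (-19 + u)*(u + 25) = (-19 + u)*(25 + u))
N(Q)**2 = (-475 + (-226/15)**2 + 6*(-226/15))**2 = (-475 + 51076/225 - 452/5)**2 = (-76139/225)**2 = 5797147321/50625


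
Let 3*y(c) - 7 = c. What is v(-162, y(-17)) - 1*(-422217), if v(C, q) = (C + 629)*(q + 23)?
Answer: 1294204/3 ≈ 4.3140e+5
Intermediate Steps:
y(c) = 7/3 + c/3
v(C, q) = (23 + q)*(629 + C) (v(C, q) = (629 + C)*(23 + q) = (23 + q)*(629 + C))
v(-162, y(-17)) - 1*(-422217) = (14467 + 23*(-162) + 629*(7/3 + (⅓)*(-17)) - 162*(7/3 + (⅓)*(-17))) - 1*(-422217) = (14467 - 3726 + 629*(7/3 - 17/3) - 162*(7/3 - 17/3)) + 422217 = (14467 - 3726 + 629*(-10/3) - 162*(-10/3)) + 422217 = (14467 - 3726 - 6290/3 + 540) + 422217 = 27553/3 + 422217 = 1294204/3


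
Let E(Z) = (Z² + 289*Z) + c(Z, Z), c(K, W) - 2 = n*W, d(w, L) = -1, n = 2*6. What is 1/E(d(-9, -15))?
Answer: -1/298 ≈ -0.0033557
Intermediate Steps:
n = 12
c(K, W) = 2 + 12*W
E(Z) = 2 + Z² + 301*Z (E(Z) = (Z² + 289*Z) + (2 + 12*Z) = 2 + Z² + 301*Z)
1/E(d(-9, -15)) = 1/(2 + (-1)² + 301*(-1)) = 1/(2 + 1 - 301) = 1/(-298) = -1/298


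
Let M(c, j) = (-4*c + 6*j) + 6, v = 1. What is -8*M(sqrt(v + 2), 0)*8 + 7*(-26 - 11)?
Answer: -643 + 256*sqrt(3) ≈ -199.59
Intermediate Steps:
M(c, j) = 6 - 4*c + 6*j
-8*M(sqrt(v + 2), 0)*8 + 7*(-26 - 11) = -8*(6 - 4*sqrt(1 + 2) + 6*0)*8 + 7*(-26 - 11) = -8*(6 - 4*sqrt(3) + 0)*8 + 7*(-37) = -8*(6 - 4*sqrt(3))*8 - 259 = (-48 + 32*sqrt(3))*8 - 259 = (-384 + 256*sqrt(3)) - 259 = -643 + 256*sqrt(3)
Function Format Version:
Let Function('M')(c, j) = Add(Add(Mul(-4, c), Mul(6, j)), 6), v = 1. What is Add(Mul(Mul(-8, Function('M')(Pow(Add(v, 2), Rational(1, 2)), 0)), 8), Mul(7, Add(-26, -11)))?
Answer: Add(-643, Mul(256, Pow(3, Rational(1, 2)))) ≈ -199.59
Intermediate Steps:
Function('M')(c, j) = Add(6, Mul(-4, c), Mul(6, j))
Add(Mul(Mul(-8, Function('M')(Pow(Add(v, 2), Rational(1, 2)), 0)), 8), Mul(7, Add(-26, -11))) = Add(Mul(Mul(-8, Add(6, Mul(-4, Pow(Add(1, 2), Rational(1, 2))), Mul(6, 0))), 8), Mul(7, Add(-26, -11))) = Add(Mul(Mul(-8, Add(6, Mul(-4, Pow(3, Rational(1, 2))), 0)), 8), Mul(7, -37)) = Add(Mul(Mul(-8, Add(6, Mul(-4, Pow(3, Rational(1, 2))))), 8), -259) = Add(Mul(Add(-48, Mul(32, Pow(3, Rational(1, 2)))), 8), -259) = Add(Add(-384, Mul(256, Pow(3, Rational(1, 2)))), -259) = Add(-643, Mul(256, Pow(3, Rational(1, 2))))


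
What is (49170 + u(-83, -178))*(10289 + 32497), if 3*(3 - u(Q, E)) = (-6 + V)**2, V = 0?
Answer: 2103402546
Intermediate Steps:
u(Q, E) = -9 (u(Q, E) = 3 - (-6 + 0)**2/3 = 3 - 1/3*(-6)**2 = 3 - 1/3*36 = 3 - 12 = -9)
(49170 + u(-83, -178))*(10289 + 32497) = (49170 - 9)*(10289 + 32497) = 49161*42786 = 2103402546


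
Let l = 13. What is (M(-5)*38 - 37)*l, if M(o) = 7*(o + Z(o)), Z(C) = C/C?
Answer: -14313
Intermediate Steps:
Z(C) = 1
M(o) = 7 + 7*o (M(o) = 7*(o + 1) = 7*(1 + o) = 7 + 7*o)
(M(-5)*38 - 37)*l = ((7 + 7*(-5))*38 - 37)*13 = ((7 - 35)*38 - 37)*13 = (-28*38 - 37)*13 = (-1064 - 37)*13 = -1101*13 = -14313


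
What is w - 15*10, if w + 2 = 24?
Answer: -128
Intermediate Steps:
w = 22 (w = -2 + 24 = 22)
w - 15*10 = 22 - 15*10 = 22 - 150 = -128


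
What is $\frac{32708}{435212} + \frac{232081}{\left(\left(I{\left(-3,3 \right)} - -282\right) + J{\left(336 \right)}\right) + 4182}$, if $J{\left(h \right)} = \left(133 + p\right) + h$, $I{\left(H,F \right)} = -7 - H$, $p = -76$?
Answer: $\frac{25290792024}{528020959} \approx 47.897$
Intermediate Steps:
$J{\left(h \right)} = 57 + h$ ($J{\left(h \right)} = \left(133 - 76\right) + h = 57 + h$)
$\frac{32708}{435212} + \frac{232081}{\left(\left(I{\left(-3,3 \right)} - -282\right) + J{\left(336 \right)}\right) + 4182} = \frac{32708}{435212} + \frac{232081}{\left(\left(\left(-7 - -3\right) - -282\right) + \left(57 + 336\right)\right) + 4182} = 32708 \cdot \frac{1}{435212} + \frac{232081}{\left(\left(\left(-7 + 3\right) + 282\right) + 393\right) + 4182} = \frac{8177}{108803} + \frac{232081}{\left(\left(-4 + 282\right) + 393\right) + 4182} = \frac{8177}{108803} + \frac{232081}{\left(278 + 393\right) + 4182} = \frac{8177}{108803} + \frac{232081}{671 + 4182} = \frac{8177}{108803} + \frac{232081}{4853} = \frac{25290792024}{528020959}$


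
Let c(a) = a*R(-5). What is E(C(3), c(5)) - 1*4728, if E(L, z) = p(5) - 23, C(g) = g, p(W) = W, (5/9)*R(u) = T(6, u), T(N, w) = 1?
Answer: -4746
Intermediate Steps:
R(u) = 9/5 (R(u) = (9/5)*1 = 9/5)
c(a) = 9*a/5 (c(a) = a*(9/5) = 9*a/5)
E(L, z) = -18 (E(L, z) = 5 - 23 = -18)
E(C(3), c(5)) - 1*4728 = -18 - 1*4728 = -18 - 4728 = -4746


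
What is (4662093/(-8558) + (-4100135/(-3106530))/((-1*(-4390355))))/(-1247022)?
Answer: 3179260593204576631/7277657150238522055470 ≈ 0.00043685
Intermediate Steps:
(4662093/(-8558) + (-4100135/(-3106530))/((-1*(-4390355))))/(-1247022) = (4662093*(-1/8558) - 4100135*(-1/3106530)/4390355)*(-1/1247022) = (-4662093/8558 + (820027/621306)*(1/4390355))*(-1/1247022) = (-4662093/8558 + 820027/2727753903630)*(-1/1247022) = -3179260593204576631/5836029476816385*(-1/1247022) = 3179260593204576631/7277657150238522055470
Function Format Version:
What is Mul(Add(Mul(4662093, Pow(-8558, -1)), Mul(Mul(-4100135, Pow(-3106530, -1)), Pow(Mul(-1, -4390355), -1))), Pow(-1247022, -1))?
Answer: Rational(3179260593204576631, 7277657150238522055470) ≈ 0.00043685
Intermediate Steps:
Mul(Add(Mul(4662093, Pow(-8558, -1)), Mul(Mul(-4100135, Pow(-3106530, -1)), Pow(Mul(-1, -4390355), -1))), Pow(-1247022, -1)) = Mul(Add(Mul(4662093, Rational(-1, 8558)), Mul(Mul(-4100135, Rational(-1, 3106530)), Pow(4390355, -1))), Rational(-1, 1247022)) = Mul(Add(Rational(-4662093, 8558), Mul(Rational(820027, 621306), Rational(1, 4390355))), Rational(-1, 1247022)) = Mul(Add(Rational(-4662093, 8558), Rational(820027, 2727753903630)), Rational(-1, 1247022)) = Mul(Rational(-3179260593204576631, 5836029476816385), Rational(-1, 1247022)) = Rational(3179260593204576631, 7277657150238522055470)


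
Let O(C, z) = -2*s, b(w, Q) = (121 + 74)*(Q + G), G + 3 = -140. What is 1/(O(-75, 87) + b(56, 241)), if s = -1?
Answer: 1/19112 ≈ 5.2323e-5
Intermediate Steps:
G = -143 (G = -3 - 140 = -143)
b(w, Q) = -27885 + 195*Q (b(w, Q) = (121 + 74)*(Q - 143) = 195*(-143 + Q) = -27885 + 195*Q)
O(C, z) = 2 (O(C, z) = -2*(-1) = 2)
1/(O(-75, 87) + b(56, 241)) = 1/(2 + (-27885 + 195*241)) = 1/(2 + (-27885 + 46995)) = 1/(2 + 19110) = 1/19112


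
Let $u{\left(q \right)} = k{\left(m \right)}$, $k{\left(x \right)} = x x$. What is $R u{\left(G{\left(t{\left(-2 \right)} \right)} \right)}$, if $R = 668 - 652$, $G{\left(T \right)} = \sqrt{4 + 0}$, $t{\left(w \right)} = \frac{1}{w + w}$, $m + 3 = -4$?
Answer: $784$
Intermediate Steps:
$m = -7$ ($m = -3 - 4 = -7$)
$t{\left(w \right)} = \frac{1}{2 w}$
$k{\left(x \right)} = x^{2}$
$G{\left(T \right)} = 2$ ($G{\left(T \right)} = \sqrt{4} = 2$)
$u{\left(q \right)} = 49$ ($u{\left(q \right)} = \left(-7\right)^{2} = 49$)
$R = 16$
$R u{\left(G{\left(t{\left(-2 \right)} \right)} \right)} = 16 \cdot 49 = 784$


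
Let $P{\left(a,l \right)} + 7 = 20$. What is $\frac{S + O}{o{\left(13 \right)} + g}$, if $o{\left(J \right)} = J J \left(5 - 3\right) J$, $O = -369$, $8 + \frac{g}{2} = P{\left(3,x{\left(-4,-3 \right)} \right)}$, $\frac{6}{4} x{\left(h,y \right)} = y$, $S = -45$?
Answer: $- \frac{69}{734} \approx -0.094005$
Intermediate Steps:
$x{\left(h,y \right)} = \frac{2 y}{3}$
$P{\left(a,l \right)} = 13$ ($P{\left(a,l \right)} = -7 + 20 = 13$)
$g = 10$ ($g = -16 + 2 \cdot 13 = -16 + 26 = 10$)
$o{\left(J \right)} = 2 J^{3}$ ($o{\left(J \right)} = J J 2 J = J 2 J J = 2 J^{2} J = 2 J^{3}$)
$\frac{S + O}{o{\left(13 \right)} + g} = \frac{-45 - 369}{2 \cdot 13^{3} + 10} = - \frac{414}{2 \cdot 2197 + 10} = - \frac{414}{4394 + 10} = - \frac{414}{4404} = \left(-414\right) \frac{1}{4404} = - \frac{69}{734}$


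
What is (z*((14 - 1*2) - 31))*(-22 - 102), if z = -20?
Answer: -47120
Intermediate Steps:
(z*((14 - 1*2) - 31))*(-22 - 102) = (-20*((14 - 1*2) - 31))*(-22 - 102) = -20*((14 - 2) - 31)*(-124) = -20*(12 - 31)*(-124) = -20*(-19)*(-124) = 380*(-124) = -47120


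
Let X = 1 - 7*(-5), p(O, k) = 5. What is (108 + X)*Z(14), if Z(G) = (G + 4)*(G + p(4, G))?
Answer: 49248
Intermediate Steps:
X = 36 (X = 1 + 35 = 36)
Z(G) = (4 + G)*(5 + G) (Z(G) = (G + 4)*(G + 5) = (4 + G)*(5 + G))
(108 + X)*Z(14) = (108 + 36)*(20 + 14² + 9*14) = 144*(20 + 196 + 126) = 144*342 = 49248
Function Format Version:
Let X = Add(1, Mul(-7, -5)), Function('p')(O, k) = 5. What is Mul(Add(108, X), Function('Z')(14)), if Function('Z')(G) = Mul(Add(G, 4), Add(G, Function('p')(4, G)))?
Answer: 49248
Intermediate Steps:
X = 36 (X = Add(1, 35) = 36)
Function('Z')(G) = Mul(Add(4, G), Add(5, G)) (Function('Z')(G) = Mul(Add(G, 4), Add(G, 5)) = Mul(Add(4, G), Add(5, G)))
Mul(Add(108, X), Function('Z')(14)) = Mul(Add(108, 36), Add(20, Pow(14, 2), Mul(9, 14))) = Mul(144, Add(20, 196, 126)) = Mul(144, 342) = 49248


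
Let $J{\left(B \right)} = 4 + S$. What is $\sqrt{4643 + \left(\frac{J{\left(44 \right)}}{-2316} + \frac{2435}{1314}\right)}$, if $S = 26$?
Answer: $\frac{\sqrt{8298003655642}}{42267} \approx 68.153$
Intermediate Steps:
$J{\left(B \right)} = 30$ ($J{\left(B \right)} = 4 + 26 = 30$)
$\sqrt{4643 + \left(\frac{J{\left(44 \right)}}{-2316} + \frac{2435}{1314}\right)} = \sqrt{4643 + \left(\frac{30}{-2316} + \frac{2435}{1314}\right)} = \sqrt{4643 + \left(30 \left(- \frac{1}{2316}\right) + 2435 \cdot \frac{1}{1314}\right)} = \sqrt{4643 + \left(- \frac{5}{386} + \frac{2435}{1314}\right)} = \sqrt{4643 + \frac{233335}{126801}} = \sqrt{\frac{588970378}{126801}} = \frac{\sqrt{8298003655642}}{42267}$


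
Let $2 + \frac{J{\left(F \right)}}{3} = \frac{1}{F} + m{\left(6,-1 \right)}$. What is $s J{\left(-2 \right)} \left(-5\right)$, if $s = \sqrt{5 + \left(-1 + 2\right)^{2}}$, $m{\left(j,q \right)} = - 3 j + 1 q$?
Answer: $\frac{645 \sqrt{6}}{2} \approx 789.96$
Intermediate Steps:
$m{\left(j,q \right)} = q - 3 j$ ($m{\left(j,q \right)} = - 3 j + q = q - 3 j$)
$J{\left(F \right)} = -63 + \frac{3}{F}$ ($J{\left(F \right)} = -6 + 3 \left(\frac{1}{F} - 19\right) = -6 + 3 \left(-19 + \frac{1}{F}\right) = -6 - \left(57 - \frac{3}{F}\right) = -63 + \frac{3}{F}$)
$s = \sqrt{6}$ ($s = \sqrt{5 + 1^{2}} = \sqrt{5 + 1} = \sqrt{6} \approx 2.4495$)
$s J{\left(-2 \right)} \left(-5\right) = \sqrt{6} \left(-63 + \frac{3}{-2}\right) \left(-5\right) = \sqrt{6} \left(-63 + 3 \left(- \frac{1}{2}\right)\right) \left(-5\right) = \sqrt{6} \left(-63 - \frac{3}{2}\right) \left(-5\right) = \sqrt{6} \left(- \frac{129}{2}\right) \left(-5\right) = - \frac{129 \sqrt{6}}{2} \left(-5\right) = \frac{645 \sqrt{6}}{2}$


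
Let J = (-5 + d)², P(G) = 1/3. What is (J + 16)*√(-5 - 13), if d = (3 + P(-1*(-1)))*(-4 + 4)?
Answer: 123*I*√2 ≈ 173.95*I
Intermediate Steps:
P(G) = ⅓ (P(G) = 1*(⅓) = ⅓)
d = 0 (d = (3 + ⅓)*(-4 + 4) = (10/3)*0 = 0)
J = 25 (J = (-5 + 0)² = (-5)² = 25)
(J + 16)*√(-5 - 13) = (25 + 16)*√(-5 - 13) = 41*√(-18) = 41*(3*I*√2) = 123*I*√2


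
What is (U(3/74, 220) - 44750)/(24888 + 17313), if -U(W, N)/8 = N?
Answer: -46510/42201 ≈ -1.1021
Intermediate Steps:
U(W, N) = -8*N
(U(3/74, 220) - 44750)/(24888 + 17313) = (-8*220 - 44750)/(24888 + 17313) = (-1760 - 44750)/42201 = -46510*1/42201 = -46510/42201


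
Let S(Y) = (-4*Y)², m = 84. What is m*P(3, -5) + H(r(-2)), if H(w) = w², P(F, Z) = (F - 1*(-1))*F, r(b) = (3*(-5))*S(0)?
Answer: 1008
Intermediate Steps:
S(Y) = 16*Y²
r(b) = 0 (r(b) = (3*(-5))*(16*0²) = -240*0 = -15*0 = 0)
P(F, Z) = F*(1 + F) (P(F, Z) = (F + 1)*F = (1 + F)*F = F*(1 + F))
m*P(3, -5) + H(r(-2)) = 84*(3*(1 + 3)) + 0² = 84*(3*4) + 0 = 84*12 + 0 = 1008 + 0 = 1008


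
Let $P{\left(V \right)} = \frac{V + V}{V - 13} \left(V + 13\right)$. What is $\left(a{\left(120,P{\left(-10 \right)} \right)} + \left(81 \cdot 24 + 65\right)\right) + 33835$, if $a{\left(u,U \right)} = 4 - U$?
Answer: $\frac{824444}{23} \approx 35845.0$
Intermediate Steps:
$P{\left(V \right)} = \frac{2 V \left(13 + V\right)}{-13 + V}$ ($P{\left(V \right)} = \frac{2 V}{-13 + V} \left(13 + V\right) = \frac{2 V \left(13 + V\right)}{-13 + V}$)
$\left(a{\left(120,P{\left(-10 \right)} \right)} + \left(81 \cdot 24 + 65\right)\right) + 33835 = \left(\left(4 - 2 \left(-10\right) \frac{1}{-13 - 10} \left(13 - 10\right)\right) + \left(81 \cdot 24 + 65\right)\right) + 33835 = \left(\left(4 - 2 \left(-10\right) \frac{1}{-23} \cdot 3\right) + \left(1944 + 65\right)\right) + 33835 = \left(\left(4 - 2 \left(-10\right) \left(- \frac{1}{23}\right) 3\right) + 2009\right) + 33835 = \left(\left(4 - \frac{60}{23}\right) + 2009\right) + 33835 = \left(\frac{32}{23} + 2009\right) + 33835 = \frac{46239}{23} + 33835 = \frac{824444}{23}$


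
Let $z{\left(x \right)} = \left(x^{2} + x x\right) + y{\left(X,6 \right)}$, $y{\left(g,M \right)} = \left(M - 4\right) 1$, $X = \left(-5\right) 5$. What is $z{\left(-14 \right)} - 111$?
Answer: $283$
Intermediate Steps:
$X = -25$
$y{\left(g,M \right)} = -4 + M$ ($y{\left(g,M \right)} = \left(-4 + M\right) 1 = -4 + M$)
$z{\left(x \right)} = 2 + 2 x^{2}$ ($z{\left(x \right)} = \left(x^{2} + x x\right) + \left(-4 + 6\right) = \left(x^{2} + x^{2}\right) + 2 = 2 x^{2} + 2 = 2 + 2 x^{2}$)
$z{\left(-14 \right)} - 111 = \left(2 + 2 \left(-14\right)^{2}\right) - 111 = \left(2 + 2 \cdot 196\right) - 111 = \left(2 + 392\right) - 111 = 394 - 111 = 283$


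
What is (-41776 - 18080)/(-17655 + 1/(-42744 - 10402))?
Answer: 3181106976/938292631 ≈ 3.3903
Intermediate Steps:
(-41776 - 18080)/(-17655 + 1/(-42744 - 10402)) = -59856/(-17655 + 1/(-53146)) = -59856/(-17655 - 1/53146) = -59856/(-938292631/53146) = -59856*(-53146/938292631) = 3181106976/938292631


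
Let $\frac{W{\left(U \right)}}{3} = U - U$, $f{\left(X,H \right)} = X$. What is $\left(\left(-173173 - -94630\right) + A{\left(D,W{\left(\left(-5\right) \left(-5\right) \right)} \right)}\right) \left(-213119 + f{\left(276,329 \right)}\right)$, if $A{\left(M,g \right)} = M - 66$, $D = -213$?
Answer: $16776710946$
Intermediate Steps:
$W{\left(U \right)} = 0$ ($W{\left(U \right)} = 3 \left(U - U\right) = 3 \cdot 0 = 0$)
$A{\left(M,g \right)} = -66 + M$
$\left(\left(-173173 - -94630\right) + A{\left(D,W{\left(\left(-5\right) \left(-5\right) \right)} \right)}\right) \left(-213119 + f{\left(276,329 \right)}\right) = \left(\left(-173173 - -94630\right) - 279\right) \left(-213119 + 276\right) = \left(\left(-173173 + 94630\right) - 279\right) \left(-212843\right) = \left(-78543 - 279\right) \left(-212843\right) = \left(-78822\right) \left(-212843\right) = 16776710946$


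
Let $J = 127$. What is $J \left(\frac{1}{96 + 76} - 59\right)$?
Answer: $- \frac{1288669}{172} \approx -7492.3$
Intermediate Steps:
$J \left(\frac{1}{96 + 76} - 59\right) = 127 \left(\frac{1}{96 + 76} - 59\right) = 127 \left(\frac{1}{172} - 59\right) = 127 \left(- \frac{10147}{172}\right) = - \frac{1288669}{172}$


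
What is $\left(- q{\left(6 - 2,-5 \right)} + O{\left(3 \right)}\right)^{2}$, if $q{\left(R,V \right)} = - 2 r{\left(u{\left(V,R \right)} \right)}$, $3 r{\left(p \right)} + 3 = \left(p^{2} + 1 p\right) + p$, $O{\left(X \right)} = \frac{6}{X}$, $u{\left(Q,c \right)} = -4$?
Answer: $\frac{256}{9} \approx 28.444$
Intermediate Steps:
$r{\left(p \right)} = -1 + \frac{p^{2}}{3} + \frac{2 p}{3}$ ($r{\left(p \right)} = -1 + \frac{\left(p^{2} + 1 p\right) + p}{3} = -1 + \frac{\left(p^{2} + p\right) + p}{3} = -1 + \frac{\left(p + p^{2}\right) + p}{3} = -1 + \frac{p^{2} + 2 p}{3} = -1 + \left(\frac{p^{2}}{3} + \frac{2 p}{3}\right) = -1 + \frac{p^{2}}{3} + \frac{2 p}{3}$)
$q{\left(R,V \right)} = - \frac{10}{3}$ ($q{\left(R,V \right)} = - 2 \left(-1 + \frac{\left(-4\right)^{2}}{3} + \frac{2}{3} \left(-4\right)\right) = - 2 \left(-1 + \frac{1}{3} \cdot 16 - \frac{8}{3}\right) = - 2 \left(-1 + \frac{16}{3} - \frac{8}{3}\right) = \left(-2\right) \frac{5}{3} = - \frac{10}{3}$)
$\left(- q{\left(6 - 2,-5 \right)} + O{\left(3 \right)}\right)^{2} = \left(\left(-1\right) \left(- \frac{10}{3}\right) + \frac{6}{3}\right)^{2} = \left(\frac{10}{3} + 6 \cdot \frac{1}{3}\right)^{2} = \left(\frac{10}{3} + 2\right)^{2} = \left(\frac{16}{3}\right)^{2} = \frac{256}{9}$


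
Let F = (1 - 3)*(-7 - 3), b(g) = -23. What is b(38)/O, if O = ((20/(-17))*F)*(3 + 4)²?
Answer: 391/19600 ≈ 0.019949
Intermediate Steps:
F = 20 (F = -2*(-10) = 20)
O = -19600/17 (O = ((20/(-17))*20)*(3 + 4)² = ((20*(-1/17))*20)*7² = -20/17*20*49 = -400/17*49 = -19600/17 ≈ -1152.9)
b(38)/O = -23/(-19600/17) = -23*(-17/19600) = 391/19600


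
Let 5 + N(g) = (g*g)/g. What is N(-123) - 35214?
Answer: -35342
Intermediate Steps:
N(g) = -5 + g (N(g) = -5 + (g*g)/g = -5 + g**2/g = -5 + g)
N(-123) - 35214 = (-5 - 123) - 35214 = -128 - 35214 = -35342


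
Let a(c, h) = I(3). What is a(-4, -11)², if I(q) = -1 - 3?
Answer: 16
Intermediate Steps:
I(q) = -4
a(c, h) = -4
a(-4, -11)² = (-4)² = 16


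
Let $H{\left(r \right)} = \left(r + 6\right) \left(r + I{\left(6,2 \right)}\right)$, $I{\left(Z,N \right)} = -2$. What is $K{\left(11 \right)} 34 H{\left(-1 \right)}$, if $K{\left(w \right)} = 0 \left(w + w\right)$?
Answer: $0$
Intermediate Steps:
$K{\left(w \right)} = 0$ ($K{\left(w \right)} = 0 \cdot 2 w = 0$)
$H{\left(r \right)} = \left(-2 + r\right) \left(6 + r\right)$ ($H{\left(r \right)} = \left(r + 6\right) \left(r - 2\right) = \left(6 + r\right) \left(-2 + r\right) = \left(-2 + r\right) \left(6 + r\right)$)
$K{\left(11 \right)} 34 H{\left(-1 \right)} = 0 \cdot 34 \left(-12 + \left(-1\right)^{2} + 4 \left(-1\right)\right) = 0 \left(-12 + 1 - 4\right) = 0 \left(-15\right) = 0$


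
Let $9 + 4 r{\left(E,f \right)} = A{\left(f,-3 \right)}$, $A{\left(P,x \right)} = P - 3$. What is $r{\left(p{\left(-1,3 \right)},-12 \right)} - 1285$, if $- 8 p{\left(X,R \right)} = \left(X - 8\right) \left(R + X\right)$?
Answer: $-1291$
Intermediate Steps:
$A{\left(P,x \right)} = -3 + P$ ($A{\left(P,x \right)} = P - 3 = -3 + P$)
$p{\left(X,R \right)} = - \frac{\left(-8 + X\right) \left(R + X\right)}{8}$ ($p{\left(X,R \right)} = - \frac{\left(X - 8\right) \left(R + X\right)}{8} = - \frac{\left(-8 + X\right) \left(R + X\right)}{8}$)
$r{\left(E,f \right)} = -3 + \frac{f}{4}$ ($r{\left(E,f \right)} = - \frac{9}{4} + \frac{-3 + f}{4} = - \frac{9}{4} + \left(- \frac{3}{4} + \frac{f}{4}\right) = -3 + \frac{f}{4}$)
$r{\left(p{\left(-1,3 \right)},-12 \right)} - 1285 = \left(-3 + \frac{1}{4} \left(-12\right)\right) - 1285 = \left(-3 - 3\right) - 1285 = -6 - 1285 = -1291$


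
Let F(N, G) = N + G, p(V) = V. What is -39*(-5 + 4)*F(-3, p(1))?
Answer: -78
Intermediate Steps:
F(N, G) = G + N
-39*(-5 + 4)*F(-3, p(1)) = -39*(-5 + 4)*(1 - 3) = -(-39)*(-2) = -39*2 = -78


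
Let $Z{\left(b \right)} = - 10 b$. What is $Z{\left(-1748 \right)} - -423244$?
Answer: $440724$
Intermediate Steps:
$Z{\left(-1748 \right)} - -423244 = \left(-10\right) \left(-1748\right) - -423244 = 17480 + 423244 = 440724$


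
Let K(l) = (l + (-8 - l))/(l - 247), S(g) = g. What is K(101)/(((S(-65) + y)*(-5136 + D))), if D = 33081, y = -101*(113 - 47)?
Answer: -4/13731139035 ≈ -2.9131e-10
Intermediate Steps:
K(l) = -8/(-247 + l)
y = -6666 (y = -101*66 = -6666)
K(101)/(((S(-65) + y)*(-5136 + D))) = (-8/(-247 + 101))/(((-65 - 6666)*(-5136 + 33081))) = (-8/(-146))/((-6731*27945)) = -8*(-1/146)/(-188097795) = (4/73)*(-1/188097795) = -4/13731139035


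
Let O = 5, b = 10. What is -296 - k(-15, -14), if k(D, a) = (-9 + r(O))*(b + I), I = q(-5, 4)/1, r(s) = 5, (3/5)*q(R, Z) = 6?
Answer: -216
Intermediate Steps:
q(R, Z) = 10 (q(R, Z) = (5/3)*6 = 10)
I = 10 (I = 10/1 = 10*1 = 10)
k(D, a) = -80 (k(D, a) = (-9 + 5)*(10 + 10) = -4*20 = -80)
-296 - k(-15, -14) = -296 - 1*(-80) = -296 + 80 = -216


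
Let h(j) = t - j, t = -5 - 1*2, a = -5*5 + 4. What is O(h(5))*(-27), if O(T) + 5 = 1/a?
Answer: 954/7 ≈ 136.29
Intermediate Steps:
a = -21 (a = -25 + 4 = -21)
t = -7 (t = -5 - 2 = -7)
h(j) = -7 - j
O(T) = -106/21 (O(T) = -5 + 1/(-21) = -5 - 1/21 = -106/21)
O(h(5))*(-27) = -106/21*(-27) = 954/7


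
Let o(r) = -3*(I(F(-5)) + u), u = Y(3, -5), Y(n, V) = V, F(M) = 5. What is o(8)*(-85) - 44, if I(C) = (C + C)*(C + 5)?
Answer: 24181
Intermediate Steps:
I(C) = 2*C*(5 + C) (I(C) = (2*C)*(5 + C) = 2*C*(5 + C))
u = -5
o(r) = -285 (o(r) = -3*(2*5*(5 + 5) - 5) = -3*(2*5*10 - 5) = -3*(100 - 5) = -3*95 = -285)
o(8)*(-85) - 44 = -285*(-85) - 44 = 24225 - 44 = 24181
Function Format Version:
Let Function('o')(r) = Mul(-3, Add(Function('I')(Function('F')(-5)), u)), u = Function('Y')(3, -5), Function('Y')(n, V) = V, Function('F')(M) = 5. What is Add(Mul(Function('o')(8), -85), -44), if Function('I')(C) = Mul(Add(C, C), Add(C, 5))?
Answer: 24181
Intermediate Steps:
Function('I')(C) = Mul(2, C, Add(5, C)) (Function('I')(C) = Mul(Mul(2, C), Add(5, C)) = Mul(2, C, Add(5, C)))
u = -5
Function('o')(r) = -285 (Function('o')(r) = Mul(-3, Add(Mul(2, 5, Add(5, 5)), -5)) = Mul(-3, Add(Mul(2, 5, 10), -5)) = Mul(-3, Add(100, -5)) = Mul(-3, 95) = -285)
Add(Mul(Function('o')(8), -85), -44) = Add(Mul(-285, -85), -44) = Add(24225, -44) = 24181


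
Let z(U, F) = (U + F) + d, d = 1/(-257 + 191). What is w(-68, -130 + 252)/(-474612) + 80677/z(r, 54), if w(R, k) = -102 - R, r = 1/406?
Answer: 128253273297475/85824325266 ≈ 1494.4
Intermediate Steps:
d = -1/66 (d = 1/(-66) = -1/66 ≈ -0.015152)
r = 1/406 ≈ 0.0024631
z(U, F) = -1/66 + F + U (z(U, F) = (U + F) - 1/66 = (F + U) - 1/66 = -1/66 + F + U)
w(-68, -130 + 252)/(-474612) + 80677/z(r, 54) = (-102 - 1*(-68))/(-474612) + 80677/(-1/66 + 54 + 1/406) = (-102 + 68)*(-1/474612) + 80677/(361661/6699) = -34*(-1/474612) + 80677*(6699/361661) = 17/237306 + 540455223/361661 = 128253273297475/85824325266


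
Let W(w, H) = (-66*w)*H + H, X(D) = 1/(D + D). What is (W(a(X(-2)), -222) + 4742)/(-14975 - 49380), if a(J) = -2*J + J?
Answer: -8183/64355 ≈ -0.12715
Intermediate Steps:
X(D) = 1/(2*D)
a(J) = -J
W(w, H) = H - 66*H*w (W(w, H) = -66*H*w + H = H - 66*H*w)
(W(a(X(-2)), -222) + 4742)/(-14975 - 49380) = (-222*(1 - (-66)*(½)/(-2)) + 4742)/(-14975 - 49380) = (-222*(1 - (-66)*(½)*(-½)) + 4742)/(-64355) = (-222*(1 - (-66)*(-1)/4) + 4742)*(-1/64355) = (-222*(1 - 66*¼) + 4742)*(-1/64355) = (-222*(1 - 33/2) + 4742)*(-1/64355) = (-222*(-31/2) + 4742)*(-1/64355) = (3441 + 4742)*(-1/64355) = 8183*(-1/64355) = -8183/64355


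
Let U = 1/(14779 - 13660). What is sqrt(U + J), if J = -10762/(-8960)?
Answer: sqrt(472002402270)/626640 ≈ 1.0964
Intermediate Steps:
J = 5381/4480 (J = -10762*(-1/8960) = 5381/4480 ≈ 1.2011)
U = 1/1119 ≈ 0.00089366
sqrt(U + J) = sqrt(1/1119 + 5381/4480) = sqrt(6025819/5013120) = sqrt(472002402270)/626640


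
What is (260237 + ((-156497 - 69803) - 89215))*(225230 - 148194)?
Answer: -4258396008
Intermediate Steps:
(260237 + ((-156497 - 69803) - 89215))*(225230 - 148194) = (260237 + (-226300 - 89215))*77036 = (260237 - 315515)*77036 = -55278*77036 = -4258396008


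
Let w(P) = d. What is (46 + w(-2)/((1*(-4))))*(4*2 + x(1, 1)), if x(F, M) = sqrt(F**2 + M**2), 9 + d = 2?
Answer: 382 + 191*sqrt(2)/4 ≈ 449.53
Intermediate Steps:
d = -7 (d = -9 + 2 = -7)
w(P) = -7
(46 + w(-2)/((1*(-4))))*(4*2 + x(1, 1)) = (46 - 7/(1*(-4)))*(4*2 + sqrt(1**2 + 1**2)) = (46 - 7/(-4))*(8 + sqrt(1 + 1)) = (46 - 7*(-1/4))*(8 + sqrt(2)) = (46 + 7/4)*(8 + sqrt(2)) = 191*(8 + sqrt(2))/4 = 382 + 191*sqrt(2)/4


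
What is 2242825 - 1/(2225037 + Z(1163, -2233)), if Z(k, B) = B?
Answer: 4985360381299/2222804 ≈ 2.2428e+6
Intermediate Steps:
2242825 - 1/(2225037 + Z(1163, -2233)) = 2242825 - 1/(2225037 - 2233) = 2242825 - 1/2222804 = 4985360381299/2222804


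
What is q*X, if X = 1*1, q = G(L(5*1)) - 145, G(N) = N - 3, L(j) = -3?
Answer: -151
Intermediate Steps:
G(N) = -3 + N
q = -151 (q = (-3 - 3) - 145 = -6 - 145 = -151)
X = 1
q*X = -151*1 = -151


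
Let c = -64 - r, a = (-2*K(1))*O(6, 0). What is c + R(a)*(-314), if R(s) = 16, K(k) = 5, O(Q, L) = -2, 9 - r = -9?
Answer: -5106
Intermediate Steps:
r = 18 (r = 9 - 1*(-9) = 9 + 9 = 18)
a = 20 (a = -2*5*(-2) = -10*(-2) = 20)
c = -82 (c = -64 - 1*18 = -64 - 18 = -82)
c + R(a)*(-314) = -82 + 16*(-314) = -82 - 5024 = -5106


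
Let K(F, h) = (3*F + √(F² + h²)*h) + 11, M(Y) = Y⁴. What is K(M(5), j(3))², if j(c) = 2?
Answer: 5119512 + 7544*√390629 ≈ 9.8345e+6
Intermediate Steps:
K(F, h) = 11 + 3*F + h*√(F² + h²) (K(F, h) = (3*F + h*√(F² + h²)) + 11 = 11 + 3*F + h*√(F² + h²))
K(M(5), j(3))² = (11 + 3*5⁴ + 2*√((5⁴)² + 2²))² = (11 + 3*625 + 2*√(625² + 4))² = (11 + 1875 + 2*√(390625 + 4))² = (11 + 1875 + 2*√390629)² = (1886 + 2*√390629)²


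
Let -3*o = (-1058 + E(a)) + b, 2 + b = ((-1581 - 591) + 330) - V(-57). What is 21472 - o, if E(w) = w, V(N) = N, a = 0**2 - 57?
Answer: 61514/3 ≈ 20505.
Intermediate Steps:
a = -57 (a = 0 - 57 = -57)
b = -1787 (b = -2 + (((-1581 - 591) + 330) - 1*(-57)) = -2 + ((-2172 + 330) + 57) = -2 + (-1842 + 57) = -2 - 1785 = -1787)
o = 2902/3 (o = -((-1058 - 57) - 1787)/3 = -(-1115 - 1787)/3 = -1/3*(-2902) = 2902/3 ≈ 967.33)
21472 - o = 21472 - 1*2902/3 = 21472 - 2902/3 = 61514/3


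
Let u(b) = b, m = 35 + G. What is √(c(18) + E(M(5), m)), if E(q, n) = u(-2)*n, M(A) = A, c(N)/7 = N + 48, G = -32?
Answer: 2*√114 ≈ 21.354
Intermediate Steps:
c(N) = 336 + 7*N (c(N) = 7*(N + 48) = 7*(48 + N) = 336 + 7*N)
m = 3 (m = 35 - 32 = 3)
E(q, n) = -2*n
√(c(18) + E(M(5), m)) = √((336 + 7*18) - 2*3) = √((336 + 126) - 6) = √(462 - 6) = √456 = 2*√114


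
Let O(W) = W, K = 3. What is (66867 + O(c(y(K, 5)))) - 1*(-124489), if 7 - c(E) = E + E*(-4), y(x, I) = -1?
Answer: 191360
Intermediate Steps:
c(E) = 7 + 3*E (c(E) = 7 - (E + E*(-4)) = 7 - (E - 4*E) = 7 - (-3)*E = 7 + 3*E)
(66867 + O(c(y(K, 5)))) - 1*(-124489) = (66867 + (7 + 3*(-1))) - 1*(-124489) = (66867 + (7 - 3)) + 124489 = (66867 + 4) + 124489 = 66871 + 124489 = 191360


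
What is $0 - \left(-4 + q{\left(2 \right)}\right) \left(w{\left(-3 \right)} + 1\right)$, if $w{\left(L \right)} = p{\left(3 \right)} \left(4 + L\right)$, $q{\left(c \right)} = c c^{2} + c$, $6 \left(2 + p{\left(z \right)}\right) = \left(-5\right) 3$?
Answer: $21$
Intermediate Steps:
$p{\left(z \right)} = - \frac{9}{2}$ ($p{\left(z \right)} = -2 + \frac{\left(-5\right) 3}{6} = -2 + \frac{1}{6} \left(-15\right) = -2 - \frac{5}{2} = - \frac{9}{2}$)
$q{\left(c \right)} = c + c^{3}$ ($q{\left(c \right)} = c^{3} + c = c + c^{3}$)
$w{\left(L \right)} = -18 - \frac{9 L}{2}$ ($w{\left(L \right)} = - \frac{9 \left(4 + L\right)}{2} = -18 - \frac{9 L}{2}$)
$0 - \left(-4 + q{\left(2 \right)}\right) \left(w{\left(-3 \right)} + 1\right) = 0 - \left(-4 + \left(2 + 2^{3}\right)\right) \left(\left(-18 - - \frac{27}{2}\right) + 1\right) = 0 - \left(-4 + \left(2 + 8\right)\right) \left(\left(-18 + \frac{27}{2}\right) + 1\right) = 0 - \left(-4 + 10\right) \left(- \frac{9}{2} + 1\right) = 0 - 6 \left(- \frac{7}{2}\right) = 0 - -21 = 0 + 21 = 21$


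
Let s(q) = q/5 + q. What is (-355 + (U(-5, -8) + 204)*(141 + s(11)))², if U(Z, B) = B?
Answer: 22302734281/25 ≈ 8.9211e+8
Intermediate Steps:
s(q) = 6*q/5 (s(q) = q*(⅕) + q = q/5 + q = 6*q/5)
(-355 + (U(-5, -8) + 204)*(141 + s(11)))² = (-355 + (-8 + 204)*(141 + (6/5)*11))² = (-355 + 196*(141 + 66/5))² = (-355 + 196*(771/5))² = (-355 + 151116/5)² = (149341/5)² = 22302734281/25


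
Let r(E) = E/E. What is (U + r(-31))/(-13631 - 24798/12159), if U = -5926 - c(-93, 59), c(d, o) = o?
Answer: 1426656/3250277 ≈ 0.43893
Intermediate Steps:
r(E) = 1
U = -5985 (U = -5926 - 1*59 = -5926 - 59 = -5985)
(U + r(-31))/(-13631 - 24798/12159) = (-5985 + 1)/(-13631 - 24798/12159) = -5984/(-13631 - 24798*1/12159) = -5984/(-13631 - 8266/4053) = -5984/(-55254709/4053) = -5984*(-4053/55254709) = 1426656/3250277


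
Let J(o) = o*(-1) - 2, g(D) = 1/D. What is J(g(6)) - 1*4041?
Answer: -24259/6 ≈ -4043.2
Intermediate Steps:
J(o) = -2 - o (J(o) = -o - 2 = -2 - o)
J(g(6)) - 1*4041 = (-2 - 1/6) - 1*4041 = (-2 - 1*⅙) - 4041 = (-2 - ⅙) - 4041 = -13/6 - 4041 = -24259/6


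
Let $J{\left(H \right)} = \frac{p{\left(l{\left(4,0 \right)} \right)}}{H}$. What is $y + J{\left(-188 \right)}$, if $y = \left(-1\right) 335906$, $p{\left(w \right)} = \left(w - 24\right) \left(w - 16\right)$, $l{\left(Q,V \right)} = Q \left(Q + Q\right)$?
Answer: $- \frac{15787614}{47} \approx -3.3591 \cdot 10^{5}$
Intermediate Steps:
$l{\left(Q,V \right)} = 2 Q^{2}$ ($l{\left(Q,V \right)} = Q 2 Q = 2 Q^{2}$)
$p{\left(w \right)} = \left(-24 + w\right) \left(-16 + w\right)$
$J{\left(H \right)} = \frac{128}{H}$ ($J{\left(H \right)} = \frac{384 + \left(2 \cdot 4^{2}\right)^{2} - 40 \cdot 2 \cdot 4^{2}}{H} = \frac{384 + \left(2 \cdot 16\right)^{2} - 40 \cdot 2 \cdot 16}{H} = \frac{384 + 32^{2} - 1280}{H} = \frac{384 + 1024 - 1280}{H} = \frac{128}{H}$)
$y = -335906$
$y + J{\left(-188 \right)} = -335906 + \frac{128}{-188} = -335906 + 128 \left(- \frac{1}{188}\right) = -335906 - \frac{32}{47} = - \frac{15787614}{47}$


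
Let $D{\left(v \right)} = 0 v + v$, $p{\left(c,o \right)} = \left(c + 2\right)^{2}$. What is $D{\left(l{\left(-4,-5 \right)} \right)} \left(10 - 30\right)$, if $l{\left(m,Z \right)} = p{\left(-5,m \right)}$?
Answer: $-180$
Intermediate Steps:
$p{\left(c,o \right)} = \left(2 + c\right)^{2}$
$l{\left(m,Z \right)} = 9$ ($l{\left(m,Z \right)} = \left(2 - 5\right)^{2} = \left(-3\right)^{2} = 9$)
$D{\left(v \right)} = v$ ($D{\left(v \right)} = 0 + v = v$)
$D{\left(l{\left(-4,-5 \right)} \right)} \left(10 - 30\right) = 9 \left(10 - 30\right) = 9 \left(-20\right) = -180$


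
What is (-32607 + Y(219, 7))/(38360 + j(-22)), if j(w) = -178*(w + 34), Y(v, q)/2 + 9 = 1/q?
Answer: -228373/253568 ≈ -0.90064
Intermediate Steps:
Y(v, q) = -18 + 2/q
j(w) = -6052 - 178*w (j(w) = -178*(34 + w) = -6052 - 178*w)
(-32607 + Y(219, 7))/(38360 + j(-22)) = (-32607 + (-18 + 2/7))/(38360 + (-6052 - 178*(-22))) = (-32607 + (-18 + 2*(⅐)))/(38360 + (-6052 + 3916)) = (-32607 + (-18 + 2/7))/(38360 - 2136) = (-32607 - 124/7)/36224 = -228373/7*1/36224 = -228373/253568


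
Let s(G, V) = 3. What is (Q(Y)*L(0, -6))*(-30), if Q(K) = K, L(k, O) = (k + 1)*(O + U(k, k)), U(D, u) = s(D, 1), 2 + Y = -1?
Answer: -270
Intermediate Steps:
Y = -3 (Y = -2 - 1 = -3)
U(D, u) = 3
L(k, O) = (1 + k)*(3 + O) (L(k, O) = (k + 1)*(O + 3) = (1 + k)*(3 + O))
(Q(Y)*L(0, -6))*(-30) = -3*(3 - 6 + 3*0 - 6*0)*(-30) = -3*(3 - 6 + 0 + 0)*(-30) = -3*(-3)*(-30) = 9*(-30) = -270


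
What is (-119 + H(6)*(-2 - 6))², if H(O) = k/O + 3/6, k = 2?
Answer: 142129/9 ≈ 15792.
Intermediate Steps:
H(O) = ½ + 2/O (H(O) = 2/O + 3/6 = 2/O + 3*(⅙) = 2/O + ½ = ½ + 2/O)
(-119 + H(6)*(-2 - 6))² = (-119 + ((½)*(4 + 6)/6)*(-2 - 6))² = (-119 + ((½)*(⅙)*10)*(-8))² = (-119 + (⅚)*(-8))² = (-119 - 20/3)² = (-377/3)² = 142129/9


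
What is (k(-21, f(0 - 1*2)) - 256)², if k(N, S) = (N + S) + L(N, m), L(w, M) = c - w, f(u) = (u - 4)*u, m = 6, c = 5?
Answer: 57121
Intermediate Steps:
f(u) = u*(-4 + u) (f(u) = (-4 + u)*u = u*(-4 + u))
L(w, M) = 5 - w
k(N, S) = 5 + S (k(N, S) = (N + S) + (5 - N) = 5 + S)
(k(-21, f(0 - 1*2)) - 256)² = ((5 + (0 - 1*2)*(-4 + (0 - 1*2))) - 256)² = ((5 + (0 - 2)*(-4 + (0 - 2))) - 256)² = ((5 - 2*(-4 - 2)) - 256)² = ((5 - 2*(-6)) - 256)² = ((5 + 12) - 256)² = (17 - 256)² = (-239)² = 57121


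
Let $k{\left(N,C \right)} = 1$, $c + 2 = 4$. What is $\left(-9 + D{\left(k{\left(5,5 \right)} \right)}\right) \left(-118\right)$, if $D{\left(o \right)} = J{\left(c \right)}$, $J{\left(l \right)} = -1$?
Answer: $1180$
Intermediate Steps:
$c = 2$ ($c = -2 + 4 = 2$)
$D{\left(o \right)} = -1$
$\left(-9 + D{\left(k{\left(5,5 \right)} \right)}\right) \left(-118\right) = \left(-9 - 1\right) \left(-118\right) = \left(-10\right) \left(-118\right) = 1180$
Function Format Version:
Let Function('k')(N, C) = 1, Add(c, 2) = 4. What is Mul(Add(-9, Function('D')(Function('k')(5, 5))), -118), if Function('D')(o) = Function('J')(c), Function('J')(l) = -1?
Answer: 1180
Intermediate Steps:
c = 2 (c = Add(-2, 4) = 2)
Function('D')(o) = -1
Mul(Add(-9, Function('D')(Function('k')(5, 5))), -118) = Mul(Add(-9, -1), -118) = Mul(-10, -118) = 1180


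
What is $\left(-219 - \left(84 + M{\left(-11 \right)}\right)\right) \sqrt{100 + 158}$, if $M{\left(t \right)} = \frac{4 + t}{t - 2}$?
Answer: $- \frac{3946 \sqrt{258}}{13} \approx -4875.5$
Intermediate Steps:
$M{\left(t \right)} = \frac{4 + t}{-2 + t}$
$\left(-219 - \left(84 + M{\left(-11 \right)}\right)\right) \sqrt{100 + 158} = \left(-219 - \left(84 + \frac{4 - 11}{-2 - 11}\right)\right) \sqrt{100 + 158} = \left(-219 - \left(84 + \frac{1}{-13} \left(-7\right)\right)\right) \sqrt{258} = \left(-219 - \left(84 - - \frac{7}{13}\right)\right) \sqrt{258} = \left(-219 - \frac{1099}{13}\right) \sqrt{258} = - \frac{3946 \sqrt{258}}{13}$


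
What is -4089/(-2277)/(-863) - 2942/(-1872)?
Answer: 320751413/204365304 ≈ 1.5695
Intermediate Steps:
-4089/(-2277)/(-863) - 2942/(-1872) = -4089*(-1/2277)*(-1/863) - 2942*(-1/1872) = (1363/759)*(-1/863) + 1471/936 = -1363/655017 + 1471/936 = 320751413/204365304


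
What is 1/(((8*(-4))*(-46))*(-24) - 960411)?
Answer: -1/995739 ≈ -1.0043e-6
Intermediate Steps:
1/(((8*(-4))*(-46))*(-24) - 960411) = 1/(-32*(-46)*(-24) - 960411) = 1/(1472*(-24) - 960411) = 1/(-35328 - 960411) = 1/(-995739) = -1/995739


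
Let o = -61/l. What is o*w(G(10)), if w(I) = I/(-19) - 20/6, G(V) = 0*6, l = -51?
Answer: -610/153 ≈ -3.9869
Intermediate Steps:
G(V) = 0
o = 61/51 (o = -61/(-51) = -61*(-1/51) = 61/51 ≈ 1.1961)
w(I) = -10/3 - I/19 (w(I) = I*(-1/19) - 20*⅙ = -I/19 - 10/3 = -10/3 - I/19)
o*w(G(10)) = 61*(-10/3 - 1/19*0)/51 = 61*(-10/3 + 0)/51 = (61/51)*(-10/3) = -610/153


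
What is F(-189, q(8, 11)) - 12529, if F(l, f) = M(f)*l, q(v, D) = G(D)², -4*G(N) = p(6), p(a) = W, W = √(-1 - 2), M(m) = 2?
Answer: -12907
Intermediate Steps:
W = I*√3 (W = √(-3) = I*√3 ≈ 1.732*I)
p(a) = I*√3
G(N) = -I*√3/4
q(v, D) = -3/16 (q(v, D) = (-I*√3/4)² = -3/16)
F(l, f) = 2*l
F(-189, q(8, 11)) - 12529 = 2*(-189) - 12529 = -378 - 12529 = -12907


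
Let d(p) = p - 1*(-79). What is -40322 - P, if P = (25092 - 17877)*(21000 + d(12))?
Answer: -152211887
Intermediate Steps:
d(p) = 79 + p (d(p) = p + 79 = 79 + p)
P = 152171565 (P = (25092 - 17877)*(21000 + (79 + 12)) = 7215*(21000 + 91) = 7215*21091 = 152171565)
-40322 - P = -40322 - 1*152171565 = -40322 - 152171565 = -152211887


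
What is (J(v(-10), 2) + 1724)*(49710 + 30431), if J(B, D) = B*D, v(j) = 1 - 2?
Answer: 138002802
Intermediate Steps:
v(j) = -1
(J(v(-10), 2) + 1724)*(49710 + 30431) = (-1*2 + 1724)*(49710 + 30431) = (-2 + 1724)*80141 = 1722*80141 = 138002802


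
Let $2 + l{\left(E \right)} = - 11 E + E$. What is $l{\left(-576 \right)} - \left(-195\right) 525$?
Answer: $108133$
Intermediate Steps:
$l{\left(E \right)} = -2 - 10 E$ ($l{\left(E \right)} = -2 + \left(- 11 E + E\right) = -2 - 10 E$)
$l{\left(-576 \right)} - \left(-195\right) 525 = \left(-2 - -5760\right) - \left(-195\right) 525 = \left(-2 + 5760\right) - -102375 = 5758 + 102375 = 108133$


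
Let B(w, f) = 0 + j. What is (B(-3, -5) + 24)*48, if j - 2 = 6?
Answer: 1536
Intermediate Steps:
j = 8 (j = 2 + 6 = 8)
B(w, f) = 8 (B(w, f) = 0 + 8 = 8)
(B(-3, -5) + 24)*48 = (8 + 24)*48 = 32*48 = 1536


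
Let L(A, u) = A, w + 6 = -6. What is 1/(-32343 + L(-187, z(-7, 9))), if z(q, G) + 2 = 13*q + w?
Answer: -1/32530 ≈ -3.0741e-5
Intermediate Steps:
w = -12 (w = -6 - 6 = -12)
z(q, G) = -14 + 13*q (z(q, G) = -2 + (13*q - 12) = -2 + (-12 + 13*q) = -14 + 13*q)
1/(-32343 + L(-187, z(-7, 9))) = 1/(-32343 - 187) = 1/(-32530) = -1/32530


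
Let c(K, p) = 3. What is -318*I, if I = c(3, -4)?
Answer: -954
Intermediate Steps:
I = 3
-318*I = -318*3 = -954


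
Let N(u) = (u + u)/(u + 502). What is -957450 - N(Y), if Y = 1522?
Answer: -484470461/506 ≈ -9.5745e+5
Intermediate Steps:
N(u) = 2*u/(502 + u) (N(u) = (2*u)/(502 + u) = 2*u/(502 + u))
-957450 - N(Y) = -957450 - 2*1522/(502 + 1522) = -957450 - 2*1522/2024 = -957450 - 1*761/506 = -957450 - 761/506 = -484470461/506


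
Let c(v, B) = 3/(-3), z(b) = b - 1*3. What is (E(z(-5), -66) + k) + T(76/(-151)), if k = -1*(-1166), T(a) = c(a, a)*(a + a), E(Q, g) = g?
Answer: 166252/151 ≈ 1101.0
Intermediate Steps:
z(b) = -3 + b (z(b) = b - 3 = -3 + b)
c(v, B) = -1 (c(v, B) = 3*(-⅓) = -1)
T(a) = -2*a (T(a) = -(a + a) = -2*a)
k = 1166
(E(z(-5), -66) + k) + T(76/(-151)) = (-66 + 1166) - 152/(-151) = 1100 - 152*(-1)/151 = 1100 - 2*(-76/151) = 1100 + 152/151 = 166252/151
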